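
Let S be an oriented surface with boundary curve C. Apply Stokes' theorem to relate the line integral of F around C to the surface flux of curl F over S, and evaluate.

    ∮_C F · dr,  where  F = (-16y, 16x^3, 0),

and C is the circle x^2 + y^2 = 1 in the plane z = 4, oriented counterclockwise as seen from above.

Let S be the flat disk x^2 + y^2 ≤ 1 in the plane z = 4, with upward unit normal n̂ = ẑ. By Stokes' theorem,

    ∮_C F · dr = ∬_S (∇ × F) · n̂ dS = ∬_D (curl F)_z dA,

where D is the disk x^2 + y^2 ≤ 1.

Compute the curl of F = (-16y, 16x^3, 0):
    (∇ × F)_x = ∂F_z/∂y - ∂F_y/∂z = 0,
    (∇ × F)_y = ∂F_x/∂z - ∂F_z/∂x = 0,
    (∇ × F)_z = ∂F_y/∂x - ∂F_x/∂y = 48x^2 + 16.

On z = 4, (curl F)_z = 48x^2 + 16.

Convert to polar (x = r cos θ, y = r sin θ, dA = r dr dθ); the integrand becomes 48r^2cos(θ)^2 + 16, so

    ∬_D (curl F)_z dA = ∫_0^{2π} ∫_0^{1} (48r^2cos(θ)^2 + 16) · r dr dθ.

Inner (r from 0 to 1): 12cos(θ)^2 + 8.
Outer (θ from 0 to 2π): 28π.

Therefore ∮_C F · dr = 28π.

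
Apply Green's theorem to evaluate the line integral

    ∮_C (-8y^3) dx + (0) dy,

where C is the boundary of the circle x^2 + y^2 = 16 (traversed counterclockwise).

Green's theorem converts the closed line integral into a double integral over the enclosed region D:

    ∮_C P dx + Q dy = ∬_D (∂Q/∂x - ∂P/∂y) dA.

Here P = -8y^3, Q = 0, so

    ∂Q/∂x = 0,    ∂P/∂y = -24y^2,
    ∂Q/∂x - ∂P/∂y = 24y^2.

D is the region x^2 + y^2 ≤ 16. Evaluating the double integral:

In polar coordinates (x = r cos θ, y = r sin θ, dA = r dr dθ) the integrand becomes 24r^2sin(θ)^2, so

    ∬_D (24y^2) dA = ∫_0^{2π} ∫_0^{4} (24r^2sin(θ)^2) · r dr dθ.

Inner (r from 0 to 4): 1536sin(θ)^2.
Outer (θ from 0 to 2π): 1536π.

Therefore ∮_C P dx + Q dy = 1536π.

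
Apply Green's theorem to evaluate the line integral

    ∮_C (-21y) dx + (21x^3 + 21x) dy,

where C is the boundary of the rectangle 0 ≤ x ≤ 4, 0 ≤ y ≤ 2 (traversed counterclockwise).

Green's theorem converts the closed line integral into a double integral over the enclosed region D:

    ∮_C P dx + Q dy = ∬_D (∂Q/∂x - ∂P/∂y) dA.

Here P = -21y, Q = 21x^3 + 21x, so

    ∂Q/∂x = 63x^2 + 21,    ∂P/∂y = -21,
    ∂Q/∂x - ∂P/∂y = 63x^2 + 42.

D is the region 0 ≤ x ≤ 4, 0 ≤ y ≤ 2. Evaluating the double integral:

    ∬_D (63x^2 + 42) dA = ∫_0^{4} ∫_0^{2} (63x^2 + 42) dy dx.

Inner (y from 0 to 2): 126x^2 + 84.
Outer (x from 0 to 4): 3024.

Therefore ∮_C P dx + Q dy = 3024.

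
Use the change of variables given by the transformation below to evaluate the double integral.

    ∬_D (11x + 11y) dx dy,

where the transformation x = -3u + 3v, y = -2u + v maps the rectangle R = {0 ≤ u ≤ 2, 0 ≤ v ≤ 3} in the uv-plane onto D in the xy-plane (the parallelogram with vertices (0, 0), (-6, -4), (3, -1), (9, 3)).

Compute the Jacobian determinant of (x, y) with respect to (u, v):

    ∂(x,y)/∂(u,v) = | -3  3 | = (-3)(1) - (3)(-2) = 3.
                   | -2  1 |

Its absolute value is |J| = 3 (the area scaling factor).

Substituting x = -3u + 3v, y = -2u + v into the integrand,

    11x + 11y → -55u + 44v,

so the integral becomes

    ∬_R (-55u + 44v) · |J| du dv = ∫_0^2 ∫_0^3 (-165u + 132v) dv du.

Inner (v): 594 - 495u.
Outer (u): 198.

Therefore ∬_D (11x + 11y) dx dy = 198.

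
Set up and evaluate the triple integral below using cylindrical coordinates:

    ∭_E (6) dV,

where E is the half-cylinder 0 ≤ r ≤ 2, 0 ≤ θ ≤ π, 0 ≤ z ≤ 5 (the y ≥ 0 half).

In cylindrical coordinates, x = r cos(θ), y = r sin(θ), z = z, and dV = r dr dθ dz.

The integrand becomes 6, so

    ∭_E (6) dV = ∫_{0}^{π} ∫_{0}^{2} ∫_{0}^{5} (6) · r dz dr dθ.

Inner (z): 30r.
Middle (r from 0 to 2): 60.
Outer (θ): 60π.

Therefore the triple integral equals 60π.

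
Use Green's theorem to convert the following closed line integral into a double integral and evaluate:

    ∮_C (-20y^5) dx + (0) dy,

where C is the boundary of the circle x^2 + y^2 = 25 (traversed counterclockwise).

Green's theorem converts the closed line integral into a double integral over the enclosed region D:

    ∮_C P dx + Q dy = ∬_D (∂Q/∂x - ∂P/∂y) dA.

Here P = -20y^5, Q = 0, so

    ∂Q/∂x = 0,    ∂P/∂y = -100y^4,
    ∂Q/∂x - ∂P/∂y = 100y^4.

D is the region x^2 + y^2 ≤ 25. Evaluating the double integral:

In polar coordinates (x = r cos θ, y = r sin θ, dA = r dr dθ) the integrand becomes 100r^4sin(θ)^4, so

    ∬_D (100y^4) dA = ∫_0^{2π} ∫_0^{5} (100r^4sin(θ)^4) · r dr dθ.

Inner (r from 0 to 5): 781250sin(θ)^4/3.
Outer (θ from 0 to 2π): 390625π/2.

Therefore ∮_C P dx + Q dy = 390625π/2.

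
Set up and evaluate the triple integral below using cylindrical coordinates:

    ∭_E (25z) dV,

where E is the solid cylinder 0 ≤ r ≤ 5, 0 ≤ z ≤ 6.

In cylindrical coordinates, x = r cos(θ), y = r sin(θ), z = z, and dV = r dr dθ dz.

The integrand becomes 25z, so

    ∭_E (25z) dV = ∫_{0}^{2π} ∫_{0}^{5} ∫_{0}^{6} (25z) · r dz dr dθ.

Inner (z): 450r.
Middle (r from 0 to 5): 5625.
Outer (θ): 11250π.

Therefore the triple integral equals 11250π.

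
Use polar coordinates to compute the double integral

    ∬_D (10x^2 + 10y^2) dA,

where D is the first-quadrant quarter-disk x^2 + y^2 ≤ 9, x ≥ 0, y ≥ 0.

The region D is 0 ≤ r ≤ 3, 0 ≤ θ ≤ π/2 in polar coordinates, where x = r cos(θ), y = r sin(θ), and dA = r dr dθ.

Under the substitution, the integrand becomes 10r^2, so

    ∬_D (10x^2 + 10y^2) dA = ∫_{0}^{π/2} ∫_{0}^{3} (10r^2) · r dr dθ.

Inner integral (in r): ∫_{0}^{3} (10r^2) · r dr = 405/2.

Outer integral (in θ): ∫_{0}^{π/2} (405/2) dθ = 405π/4.

Therefore ∬_D (10x^2 + 10y^2) dA = 405π/4.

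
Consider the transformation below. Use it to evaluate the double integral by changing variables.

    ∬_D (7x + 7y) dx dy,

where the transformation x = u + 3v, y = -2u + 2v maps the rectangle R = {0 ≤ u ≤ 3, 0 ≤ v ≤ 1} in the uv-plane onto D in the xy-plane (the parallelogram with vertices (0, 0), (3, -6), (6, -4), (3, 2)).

Compute the Jacobian determinant of (x, y) with respect to (u, v):

    ∂(x,y)/∂(u,v) = | 1  3 | = (1)(2) - (3)(-2) = 8.
                   | -2  2 |

Its absolute value is |J| = 8 (the area scaling factor).

Substituting x = u + 3v, y = -2u + 2v into the integrand,

    7x + 7y → -7u + 35v,

so the integral becomes

    ∬_R (-7u + 35v) · |J| du dv = ∫_0^3 ∫_0^1 (-56u + 280v) dv du.

Inner (v): 140 - 56u.
Outer (u): 168.

Therefore ∬_D (7x + 7y) dx dy = 168.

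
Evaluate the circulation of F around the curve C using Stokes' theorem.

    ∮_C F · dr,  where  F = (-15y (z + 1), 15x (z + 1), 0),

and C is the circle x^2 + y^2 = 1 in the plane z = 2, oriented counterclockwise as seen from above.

Let S be the flat disk x^2 + y^2 ≤ 1 in the plane z = 2, with upward unit normal n̂ = ẑ. By Stokes' theorem,

    ∮_C F · dr = ∬_S (∇ × F) · n̂ dS = ∬_D (curl F)_z dA,

where D is the disk x^2 + y^2 ≤ 1.

Compute the curl of F = (-15y (z + 1), 15x (z + 1), 0):
    (∇ × F)_x = ∂F_z/∂y - ∂F_y/∂z = -15x,
    (∇ × F)_y = ∂F_x/∂z - ∂F_z/∂x = -15y,
    (∇ × F)_z = ∂F_y/∂x - ∂F_x/∂y = 30z + 30.

On z = 2, (curl F)_z = 90.

Convert to polar (x = r cos θ, y = r sin θ, dA = r dr dθ); the integrand becomes 90, so

    ∬_D (curl F)_z dA = ∫_0^{2π} ∫_0^{1} (90) · r dr dθ.

Inner (r from 0 to 1): 45.
Outer (θ from 0 to 2π): 90π.

Therefore ∮_C F · dr = 90π.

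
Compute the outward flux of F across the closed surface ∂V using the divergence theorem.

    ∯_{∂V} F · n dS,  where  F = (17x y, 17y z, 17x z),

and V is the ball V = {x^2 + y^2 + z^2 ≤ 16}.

By the divergence theorem,

    ∯_{∂V} F · n dS = ∭_V (∇ · F) dV.

Compute the divergence:
    ∇ · F = ∂F_x/∂x + ∂F_y/∂y + ∂F_z/∂z = 17y + 17z + 17x = 17x + 17y + 17z.

In spherical coordinates, x = ρ sin(φ) cos(θ), y = ρ sin(φ) sin(θ), z = ρ cos(φ), dV = ρ^2 sin(φ) dρ dφ dθ, with 0 ≤ ρ ≤ 4, 0 ≤ φ ≤ π, 0 ≤ θ ≤ 2π.

The integrand, after substitution and multiplying by the volume element, becomes (17ρ (sqrt(2)sin(φ)sin(θ + π/4) + cos(φ))) · ρ^2 sin(φ), so

    ∭_V (∇·F) dV = ∫_0^{2π} ∫_0^{π} ∫_0^{4} (17ρ (sqrt(2)sin(φ)sin(θ + π/4) + cos(φ))) · ρ^2 sin(φ) dρ dφ dθ.

Inner (ρ from 0 to 4): 1088(sqrt(2)sin(φ)sin(θ + π/4) + cos(φ))sin(φ).
Middle (φ from 0 to π): 544sqrt(2)π sin(θ + π/4).
Outer (θ from 0 to 2π): 0.

Therefore ∯_{∂V} F · n dS = 0.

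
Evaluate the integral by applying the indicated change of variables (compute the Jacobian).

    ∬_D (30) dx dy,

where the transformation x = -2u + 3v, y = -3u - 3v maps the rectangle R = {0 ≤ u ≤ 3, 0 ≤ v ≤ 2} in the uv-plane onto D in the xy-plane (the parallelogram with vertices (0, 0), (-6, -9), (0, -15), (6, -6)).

Compute the Jacobian determinant of (x, y) with respect to (u, v):

    ∂(x,y)/∂(u,v) = | -2  3 | = (-2)(-3) - (3)(-3) = 15.
                   | -3  -3 |

Its absolute value is |J| = 15 (the area scaling factor).

Substituting x = -2u + 3v, y = -3u - 3v into the integrand,

    30 → 30,

so the integral becomes

    ∬_R (30) · |J| du dv = ∫_0^3 ∫_0^2 (450) dv du.

Inner (v): 900.
Outer (u): 2700.

Therefore ∬_D (30) dx dy = 2700.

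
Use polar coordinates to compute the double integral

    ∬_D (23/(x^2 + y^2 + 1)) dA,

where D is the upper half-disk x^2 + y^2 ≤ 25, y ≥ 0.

The region D is 0 ≤ r ≤ 5, 0 ≤ θ ≤ π in polar coordinates, where x = r cos(θ), y = r sin(θ), and dA = r dr dθ.

Under the substitution, the integrand becomes 23/(r^2 + 1), so

    ∬_D (23/(x^2 + y^2 + 1)) dA = ∫_{0}^{π} ∫_{0}^{5} (23/(r^2 + 1)) · r dr dθ.

Inner integral (in r): ∫_{0}^{5} (23/(r^2 + 1)) · r dr = 23log(26)/2.

Outer integral (in θ): ∫_{0}^{π} (23log(26)/2) dθ = 23π log(26)/2.

Therefore ∬_D (23/(x^2 + y^2 + 1)) dA = 23π log(26)/2.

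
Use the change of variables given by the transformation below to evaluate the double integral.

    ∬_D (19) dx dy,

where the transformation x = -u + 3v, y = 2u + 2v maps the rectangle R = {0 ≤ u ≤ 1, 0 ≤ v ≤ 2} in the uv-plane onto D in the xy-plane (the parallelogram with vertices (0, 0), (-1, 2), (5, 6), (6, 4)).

Compute the Jacobian determinant of (x, y) with respect to (u, v):

    ∂(x,y)/∂(u,v) = | -1  3 | = (-1)(2) - (3)(2) = -8.
                   | 2  2 |

Its absolute value is |J| = 8 (the area scaling factor).

Substituting x = -u + 3v, y = 2u + 2v into the integrand,

    19 → 19,

so the integral becomes

    ∬_R (19) · |J| du dv = ∫_0^1 ∫_0^2 (152) dv du.

Inner (v): 304.
Outer (u): 304.

Therefore ∬_D (19) dx dy = 304.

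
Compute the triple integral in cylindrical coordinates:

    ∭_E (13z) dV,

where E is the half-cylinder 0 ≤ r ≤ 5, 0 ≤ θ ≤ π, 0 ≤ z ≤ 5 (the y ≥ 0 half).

In cylindrical coordinates, x = r cos(θ), y = r sin(θ), z = z, and dV = r dr dθ dz.

The integrand becomes 13z, so

    ∭_E (13z) dV = ∫_{0}^{π} ∫_{0}^{5} ∫_{0}^{5} (13z) · r dz dr dθ.

Inner (z): 325r/2.
Middle (r from 0 to 5): 8125/4.
Outer (θ): 8125π/4.

Therefore the triple integral equals 8125π/4.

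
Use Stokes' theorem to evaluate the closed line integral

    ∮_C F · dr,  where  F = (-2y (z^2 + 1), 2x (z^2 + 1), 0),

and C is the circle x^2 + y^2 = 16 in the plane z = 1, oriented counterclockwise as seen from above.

Let S be the flat disk x^2 + y^2 ≤ 16 in the plane z = 1, with upward unit normal n̂ = ẑ. By Stokes' theorem,

    ∮_C F · dr = ∬_S (∇ × F) · n̂ dS = ∬_D (curl F)_z dA,

where D is the disk x^2 + y^2 ≤ 16.

Compute the curl of F = (-2y (z^2 + 1), 2x (z^2 + 1), 0):
    (∇ × F)_x = ∂F_z/∂y - ∂F_y/∂z = -4x z,
    (∇ × F)_y = ∂F_x/∂z - ∂F_z/∂x = -4y z,
    (∇ × F)_z = ∂F_y/∂x - ∂F_x/∂y = 4z^2 + 4.

On z = 1, (curl F)_z = 8.

Convert to polar (x = r cos θ, y = r sin θ, dA = r dr dθ); the integrand becomes 8, so

    ∬_D (curl F)_z dA = ∫_0^{2π} ∫_0^{4} (8) · r dr dθ.

Inner (r from 0 to 4): 64.
Outer (θ from 0 to 2π): 128π.

Therefore ∮_C F · dr = 128π.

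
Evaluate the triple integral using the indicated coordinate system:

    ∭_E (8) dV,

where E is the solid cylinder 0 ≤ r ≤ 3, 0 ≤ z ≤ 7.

In cylindrical coordinates, x = r cos(θ), y = r sin(θ), z = z, and dV = r dr dθ dz.

The integrand becomes 8, so

    ∭_E (8) dV = ∫_{0}^{2π} ∫_{0}^{3} ∫_{0}^{7} (8) · r dz dr dθ.

Inner (z): 56r.
Middle (r from 0 to 3): 252.
Outer (θ): 504π.

Therefore the triple integral equals 504π.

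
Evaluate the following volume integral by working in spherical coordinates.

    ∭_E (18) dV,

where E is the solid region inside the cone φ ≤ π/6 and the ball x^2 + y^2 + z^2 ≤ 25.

In spherical coordinates, x = ρ sin(φ) cos(θ), y = ρ sin(φ) sin(θ), z = ρ cos(φ), and dV = ρ^2 sin(φ) dρ dφ dθ.

The integrand becomes 18, so

    ∭_E (18) dV = ∫_{0}^{2π} ∫_{0}^{π/6} ∫_{0}^{5} (18) · ρ^2 sin(φ) dρ dφ dθ.

Inner (ρ): 750sin(φ).
Middle (φ): 750 - 375sqrt(3).
Outer (θ): 750π (2 - sqrt(3)).

Therefore the triple integral equals 750π (2 - sqrt(3)).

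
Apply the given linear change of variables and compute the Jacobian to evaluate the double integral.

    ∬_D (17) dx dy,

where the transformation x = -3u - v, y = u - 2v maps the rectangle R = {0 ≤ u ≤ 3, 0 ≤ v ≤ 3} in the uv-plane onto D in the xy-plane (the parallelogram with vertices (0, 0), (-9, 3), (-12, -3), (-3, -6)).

Compute the Jacobian determinant of (x, y) with respect to (u, v):

    ∂(x,y)/∂(u,v) = | -3  -1 | = (-3)(-2) - (-1)(1) = 7.
                   | 1  -2 |

Its absolute value is |J| = 7 (the area scaling factor).

Substituting x = -3u - v, y = u - 2v into the integrand,

    17 → 17,

so the integral becomes

    ∬_R (17) · |J| du dv = ∫_0^3 ∫_0^3 (119) dv du.

Inner (v): 357.
Outer (u): 1071.

Therefore ∬_D (17) dx dy = 1071.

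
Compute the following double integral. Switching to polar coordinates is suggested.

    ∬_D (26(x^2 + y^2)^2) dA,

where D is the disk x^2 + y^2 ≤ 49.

The region D is 0 ≤ r ≤ 7, 0 ≤ θ ≤ 2π in polar coordinates, where x = r cos(θ), y = r sin(θ), and dA = r dr dθ.

Under the substitution, the integrand becomes 26r^4, so

    ∬_D (26(x^2 + y^2)^2) dA = ∫_{0}^{2π} ∫_{0}^{7} (26r^4) · r dr dθ.

Inner integral (in r): ∫_{0}^{7} (26r^4) · r dr = 1529437/3.

Outer integral (in θ): ∫_{0}^{2π} (1529437/3) dθ = 3058874π/3.

Therefore ∬_D (26(x^2 + y^2)^2) dA = 3058874π/3.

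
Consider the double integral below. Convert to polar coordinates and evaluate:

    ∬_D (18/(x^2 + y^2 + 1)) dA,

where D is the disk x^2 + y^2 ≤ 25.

The region D is 0 ≤ r ≤ 5, 0 ≤ θ ≤ 2π in polar coordinates, where x = r cos(θ), y = r sin(θ), and dA = r dr dθ.

Under the substitution, the integrand becomes 18/(r^2 + 1), so

    ∬_D (18/(x^2 + y^2 + 1)) dA = ∫_{0}^{2π} ∫_{0}^{5} (18/(r^2 + 1)) · r dr dθ.

Inner integral (in r): ∫_{0}^{5} (18/(r^2 + 1)) · r dr = log(5429503678976).

Outer integral (in θ): ∫_{0}^{2π} (log(5429503678976)) dθ = 18π log(26).

Therefore ∬_D (18/(x^2 + y^2 + 1)) dA = 18π log(26).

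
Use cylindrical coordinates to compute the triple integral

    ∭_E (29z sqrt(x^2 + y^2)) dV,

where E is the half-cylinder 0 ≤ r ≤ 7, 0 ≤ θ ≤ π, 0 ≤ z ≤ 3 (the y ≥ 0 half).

In cylindrical coordinates, x = r cos(θ), y = r sin(θ), z = z, and dV = r dr dθ dz.

The integrand becomes 29r z, so

    ∭_E (29z sqrt(x^2 + y^2)) dV = ∫_{0}^{π} ∫_{0}^{7} ∫_{0}^{3} (29r z) · r dz dr dθ.

Inner (z): 261r^2/2.
Middle (r from 0 to 7): 29841/2.
Outer (θ): 29841π/2.

Therefore the triple integral equals 29841π/2.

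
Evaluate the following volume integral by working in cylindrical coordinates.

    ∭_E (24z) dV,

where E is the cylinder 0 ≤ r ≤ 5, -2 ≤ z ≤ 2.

In cylindrical coordinates, x = r cos(θ), y = r sin(θ), z = z, and dV = r dr dθ dz.

The integrand becomes 24z, so

    ∭_E (24z) dV = ∫_{0}^{2π} ∫_{0}^{5} ∫_{-2}^{2} (24z) · r dz dr dθ.

Inner (z): 0.
Middle (r from 0 to 5): 0.
Outer (θ): 0.

Therefore the triple integral equals 0.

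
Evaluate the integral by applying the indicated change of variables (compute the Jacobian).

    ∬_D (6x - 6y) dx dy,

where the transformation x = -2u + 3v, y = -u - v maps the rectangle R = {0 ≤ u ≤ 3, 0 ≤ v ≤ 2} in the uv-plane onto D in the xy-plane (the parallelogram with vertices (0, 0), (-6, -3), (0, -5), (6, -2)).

Compute the Jacobian determinant of (x, y) with respect to (u, v):

    ∂(x,y)/∂(u,v) = | -2  3 | = (-2)(-1) - (3)(-1) = 5.
                   | -1  -1 |

Its absolute value is |J| = 5 (the area scaling factor).

Substituting x = -2u + 3v, y = -u - v into the integrand,

    6x - 6y → -6u + 24v,

so the integral becomes

    ∬_R (-6u + 24v) · |J| du dv = ∫_0^3 ∫_0^2 (-30u + 120v) dv du.

Inner (v): 240 - 60u.
Outer (u): 450.

Therefore ∬_D (6x - 6y) dx dy = 450.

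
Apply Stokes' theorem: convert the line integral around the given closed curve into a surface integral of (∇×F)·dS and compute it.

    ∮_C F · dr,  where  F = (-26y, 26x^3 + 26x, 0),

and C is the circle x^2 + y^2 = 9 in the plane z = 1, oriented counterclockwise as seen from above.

Let S be the flat disk x^2 + y^2 ≤ 9 in the plane z = 1, with upward unit normal n̂ = ẑ. By Stokes' theorem,

    ∮_C F · dr = ∬_S (∇ × F) · n̂ dS = ∬_D (curl F)_z dA,

where D is the disk x^2 + y^2 ≤ 9.

Compute the curl of F = (-26y, 26x^3 + 26x, 0):
    (∇ × F)_x = ∂F_z/∂y - ∂F_y/∂z = 0,
    (∇ × F)_y = ∂F_x/∂z - ∂F_z/∂x = 0,
    (∇ × F)_z = ∂F_y/∂x - ∂F_x/∂y = 78x^2 + 52.

On z = 1, (curl F)_z = 78x^2 + 52.

Convert to polar (x = r cos θ, y = r sin θ, dA = r dr dθ); the integrand becomes 78r^2cos(θ)^2 + 52, so

    ∬_D (curl F)_z dA = ∫_0^{2π} ∫_0^{3} (78r^2cos(θ)^2 + 52) · r dr dθ.

Inner (r from 0 to 3): 3159cos(θ)^2/2 + 234.
Outer (θ from 0 to 2π): 4095π/2.

Therefore ∮_C F · dr = 4095π/2.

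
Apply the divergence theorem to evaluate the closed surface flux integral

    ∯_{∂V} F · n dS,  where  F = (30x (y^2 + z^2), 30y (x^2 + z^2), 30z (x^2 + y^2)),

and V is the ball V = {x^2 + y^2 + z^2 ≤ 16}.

By the divergence theorem,

    ∯_{∂V} F · n dS = ∭_V (∇ · F) dV.

Compute the divergence:
    ∇ · F = ∂F_x/∂x + ∂F_y/∂y + ∂F_z/∂z = 30y^2 + 30z^2 + 30x^2 + 30z^2 + 30x^2 + 30y^2 = 60x^2 + 60y^2 + 60z^2.

In spherical coordinates, x = ρ sin(φ) cos(θ), y = ρ sin(φ) sin(θ), z = ρ cos(φ), dV = ρ^2 sin(φ) dρ dφ dθ, with 0 ≤ ρ ≤ 4, 0 ≤ φ ≤ π, 0 ≤ θ ≤ 2π.

The integrand, after substitution and multiplying by the volume element, becomes (60ρ^2) · ρ^2 sin(φ), so

    ∭_V (∇·F) dV = ∫_0^{2π} ∫_0^{π} ∫_0^{4} (60ρ^2) · ρ^2 sin(φ) dρ dφ dθ.

Inner (ρ from 0 to 4): 12288sin(φ).
Middle (φ from 0 to π): 24576.
Outer (θ from 0 to 2π): 49152π.

Therefore ∯_{∂V} F · n dS = 49152π.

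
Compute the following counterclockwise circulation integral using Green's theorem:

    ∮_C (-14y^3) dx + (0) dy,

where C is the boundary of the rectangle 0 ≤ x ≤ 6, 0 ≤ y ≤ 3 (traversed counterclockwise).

Green's theorem converts the closed line integral into a double integral over the enclosed region D:

    ∮_C P dx + Q dy = ∬_D (∂Q/∂x - ∂P/∂y) dA.

Here P = -14y^3, Q = 0, so

    ∂Q/∂x = 0,    ∂P/∂y = -42y^2,
    ∂Q/∂x - ∂P/∂y = 42y^2.

D is the region 0 ≤ x ≤ 6, 0 ≤ y ≤ 3. Evaluating the double integral:

    ∬_D (42y^2) dA = ∫_0^{6} ∫_0^{3} (42y^2) dy dx.

Inner (y from 0 to 3): 378.
Outer (x from 0 to 6): 2268.

Therefore ∮_C P dx + Q dy = 2268.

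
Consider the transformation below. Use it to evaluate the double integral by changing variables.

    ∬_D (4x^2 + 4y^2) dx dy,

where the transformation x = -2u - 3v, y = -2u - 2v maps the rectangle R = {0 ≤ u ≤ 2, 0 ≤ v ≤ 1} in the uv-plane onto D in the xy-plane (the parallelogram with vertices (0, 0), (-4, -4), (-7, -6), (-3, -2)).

Compute the Jacobian determinant of (x, y) with respect to (u, v):

    ∂(x,y)/∂(u,v) = | -2  -3 | = (-2)(-2) - (-3)(-2) = -2.
                   | -2  -2 |

Its absolute value is |J| = 2 (the area scaling factor).

Substituting x = -2u - 3v, y = -2u - 2v into the integrand,

    4x^2 + 4y^2 → 32u^2 + 80u v + 52v^2,

so the integral becomes

    ∬_R (32u^2 + 80u v + 52v^2) · |J| du dv = ∫_0^2 ∫_0^1 (64u^2 + 160u v + 104v^2) dv du.

Inner (v): 64u^2 + 80u + 104/3.
Outer (u): 400.

Therefore ∬_D (4x^2 + 4y^2) dx dy = 400.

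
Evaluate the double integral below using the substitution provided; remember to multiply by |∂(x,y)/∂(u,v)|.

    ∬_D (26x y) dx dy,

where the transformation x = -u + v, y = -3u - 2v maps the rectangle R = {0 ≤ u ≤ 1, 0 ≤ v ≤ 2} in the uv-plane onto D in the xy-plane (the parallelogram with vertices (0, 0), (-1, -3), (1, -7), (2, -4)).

Compute the Jacobian determinant of (x, y) with respect to (u, v):

    ∂(x,y)/∂(u,v) = | -1  1 | = (-1)(-2) - (1)(-3) = 5.
                   | -3  -2 |

Its absolute value is |J| = 5 (the area scaling factor).

Substituting x = -u + v, y = -3u - 2v into the integrand,

    26x y → 78u^2 - 26u v - 52v^2,

so the integral becomes

    ∬_R (78u^2 - 26u v - 52v^2) · |J| du dv = ∫_0^1 ∫_0^2 (390u^2 - 130u v - 260v^2) dv du.

Inner (v): 780u^2 - 260u - 2080/3.
Outer (u): -1690/3.

Therefore ∬_D (26x y) dx dy = -1690/3.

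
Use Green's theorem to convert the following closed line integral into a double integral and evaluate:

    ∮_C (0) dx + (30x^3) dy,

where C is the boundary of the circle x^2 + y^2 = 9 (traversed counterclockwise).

Green's theorem converts the closed line integral into a double integral over the enclosed region D:

    ∮_C P dx + Q dy = ∬_D (∂Q/∂x - ∂P/∂y) dA.

Here P = 0, Q = 30x^3, so

    ∂Q/∂x = 90x^2,    ∂P/∂y = 0,
    ∂Q/∂x - ∂P/∂y = 90x^2.

D is the region x^2 + y^2 ≤ 9. Evaluating the double integral:

In polar coordinates (x = r cos θ, y = r sin θ, dA = r dr dθ) the integrand becomes 90r^2cos(θ)^2, so

    ∬_D (90x^2) dA = ∫_0^{2π} ∫_0^{3} (90r^2cos(θ)^2) · r dr dθ.

Inner (r from 0 to 3): 3645cos(θ)^2/2.
Outer (θ from 0 to 2π): 3645π/2.

Therefore ∮_C P dx + Q dy = 3645π/2.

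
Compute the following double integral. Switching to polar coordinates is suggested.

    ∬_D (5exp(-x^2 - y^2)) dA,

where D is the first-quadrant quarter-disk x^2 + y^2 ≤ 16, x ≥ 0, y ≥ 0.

The region D is 0 ≤ r ≤ 4, 0 ≤ θ ≤ π/2 in polar coordinates, where x = r cos(θ), y = r sin(θ), and dA = r dr dθ.

Under the substitution, the integrand becomes 5exp(-r^2), so

    ∬_D (5exp(-x^2 - y^2)) dA = ∫_{0}^{π/2} ∫_{0}^{4} (5exp(-r^2)) · r dr dθ.

Inner integral (in r): ∫_{0}^{4} (5exp(-r^2)) · r dr = 5/2 - 5exp(-16)/2.

Outer integral (in θ): ∫_{0}^{π/2} (5/2 - 5exp(-16)/2) dθ = -5π (1 - exp(16))exp(-16)/4.

Therefore ∬_D (5exp(-x^2 - y^2)) dA = -5π (1 - exp(16))exp(-16)/4.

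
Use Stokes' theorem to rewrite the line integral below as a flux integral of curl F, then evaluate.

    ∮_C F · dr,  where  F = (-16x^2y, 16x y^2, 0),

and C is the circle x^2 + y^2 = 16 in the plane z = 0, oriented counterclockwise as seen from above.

Let S be the flat disk x^2 + y^2 ≤ 16 in the plane z = 0, with upward unit normal n̂ = ẑ. By Stokes' theorem,

    ∮_C F · dr = ∬_S (∇ × F) · n̂ dS = ∬_D (curl F)_z dA,

where D is the disk x^2 + y^2 ≤ 16.

Compute the curl of F = (-16x^2y, 16x y^2, 0):
    (∇ × F)_x = ∂F_z/∂y - ∂F_y/∂z = 0,
    (∇ × F)_y = ∂F_x/∂z - ∂F_z/∂x = 0,
    (∇ × F)_z = ∂F_y/∂x - ∂F_x/∂y = 16x^2 + 16y^2.

On z = 0, (curl F)_z = 16x^2 + 16y^2.

Convert to polar (x = r cos θ, y = r sin θ, dA = r dr dθ); the integrand becomes 16r^2, so

    ∬_D (curl F)_z dA = ∫_0^{2π} ∫_0^{4} (16r^2) · r dr dθ.

Inner (r from 0 to 4): 1024.
Outer (θ from 0 to 2π): 2048π.

Therefore ∮_C F · dr = 2048π.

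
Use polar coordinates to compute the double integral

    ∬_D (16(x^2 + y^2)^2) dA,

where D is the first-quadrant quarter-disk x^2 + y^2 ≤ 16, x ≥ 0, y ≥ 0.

The region D is 0 ≤ r ≤ 4, 0 ≤ θ ≤ π/2 in polar coordinates, where x = r cos(θ), y = r sin(θ), and dA = r dr dθ.

Under the substitution, the integrand becomes 16r^4, so

    ∬_D (16(x^2 + y^2)^2) dA = ∫_{0}^{π/2} ∫_{0}^{4} (16r^4) · r dr dθ.

Inner integral (in r): ∫_{0}^{4} (16r^4) · r dr = 32768/3.

Outer integral (in θ): ∫_{0}^{π/2} (32768/3) dθ = 16384π/3.

Therefore ∬_D (16(x^2 + y^2)^2) dA = 16384π/3.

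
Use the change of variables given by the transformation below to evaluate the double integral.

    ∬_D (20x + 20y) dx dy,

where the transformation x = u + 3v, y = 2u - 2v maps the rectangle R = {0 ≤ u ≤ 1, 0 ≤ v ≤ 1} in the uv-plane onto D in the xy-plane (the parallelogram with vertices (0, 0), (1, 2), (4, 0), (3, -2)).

Compute the Jacobian determinant of (x, y) with respect to (u, v):

    ∂(x,y)/∂(u,v) = | 1  3 | = (1)(-2) - (3)(2) = -8.
                   | 2  -2 |

Its absolute value is |J| = 8 (the area scaling factor).

Substituting x = u + 3v, y = 2u - 2v into the integrand,

    20x + 20y → 60u + 20v,

so the integral becomes

    ∬_R (60u + 20v) · |J| du dv = ∫_0^1 ∫_0^1 (480u + 160v) dv du.

Inner (v): 480u + 80.
Outer (u): 320.

Therefore ∬_D (20x + 20y) dx dy = 320.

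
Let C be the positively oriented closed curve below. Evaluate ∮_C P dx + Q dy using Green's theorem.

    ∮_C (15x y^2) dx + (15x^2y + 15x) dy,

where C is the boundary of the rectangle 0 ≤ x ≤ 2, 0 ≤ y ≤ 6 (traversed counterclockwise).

Green's theorem converts the closed line integral into a double integral over the enclosed region D:

    ∮_C P dx + Q dy = ∬_D (∂Q/∂x - ∂P/∂y) dA.

Here P = 15x y^2, Q = 15x^2y + 15x, so

    ∂Q/∂x = 30x y + 15,    ∂P/∂y = 30x y,
    ∂Q/∂x - ∂P/∂y = 15.

D is the region 0 ≤ x ≤ 2, 0 ≤ y ≤ 6. Evaluating the double integral:

    ∬_D (15) dA = ∫_0^{2} ∫_0^{6} (15) dy dx.

Inner (y from 0 to 6): 90.
Outer (x from 0 to 2): 180.

Therefore ∮_C P dx + Q dy = 180.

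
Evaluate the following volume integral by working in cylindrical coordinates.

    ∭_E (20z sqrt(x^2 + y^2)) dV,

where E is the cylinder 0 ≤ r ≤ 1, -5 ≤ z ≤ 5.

In cylindrical coordinates, x = r cos(θ), y = r sin(θ), z = z, and dV = r dr dθ dz.

The integrand becomes 20r z, so

    ∭_E (20z sqrt(x^2 + y^2)) dV = ∫_{0}^{2π} ∫_{0}^{1} ∫_{-5}^{5} (20r z) · r dz dr dθ.

Inner (z): 0.
Middle (r from 0 to 1): 0.
Outer (θ): 0.

Therefore the triple integral equals 0.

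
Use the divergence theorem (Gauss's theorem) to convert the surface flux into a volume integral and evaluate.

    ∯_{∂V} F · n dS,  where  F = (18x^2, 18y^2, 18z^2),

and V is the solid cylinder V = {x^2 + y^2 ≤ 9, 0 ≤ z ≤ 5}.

By the divergence theorem,

    ∯_{∂V} F · n dS = ∭_V (∇ · F) dV.

Compute the divergence:
    ∇ · F = ∂F_x/∂x + ∂F_y/∂y + ∂F_z/∂z = 36x + 36y + 36z.

In cylindrical coordinates, x = r cos(θ), y = r sin(θ), z = z, dV = r dr dθ dz, with 0 ≤ r ≤ 3, 0 ≤ θ ≤ 2π, 0 ≤ z ≤ 5.

The integrand, after substitution and multiplying by the volume element, becomes (36sqrt(2)r sin(θ + π/4) + 36z) · r, so

    ∭_V (∇·F) dV = ∫_0^{2π} ∫_0^{3} ∫_0^{5} (36sqrt(2)r sin(θ + π/4) + 36z) · r dz dr dθ.

Inner (z from 0 to 5): 90r (2sqrt(2)r sin(θ + π/4) + 5).
Middle (r from 0 to 3): 1620sqrt(2)sin(θ + π/4) + 2025.
Outer (θ from 0 to 2π): 4050π.

Therefore ∯_{∂V} F · n dS = 4050π.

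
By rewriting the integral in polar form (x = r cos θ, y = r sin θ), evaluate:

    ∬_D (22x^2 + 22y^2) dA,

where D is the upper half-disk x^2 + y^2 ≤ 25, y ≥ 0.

The region D is 0 ≤ r ≤ 5, 0 ≤ θ ≤ π in polar coordinates, where x = r cos(θ), y = r sin(θ), and dA = r dr dθ.

Under the substitution, the integrand becomes 22r^2, so

    ∬_D (22x^2 + 22y^2) dA = ∫_{0}^{π} ∫_{0}^{5} (22r^2) · r dr dθ.

Inner integral (in r): ∫_{0}^{5} (22r^2) · r dr = 6875/2.

Outer integral (in θ): ∫_{0}^{π} (6875/2) dθ = 6875π/2.

Therefore ∬_D (22x^2 + 22y^2) dA = 6875π/2.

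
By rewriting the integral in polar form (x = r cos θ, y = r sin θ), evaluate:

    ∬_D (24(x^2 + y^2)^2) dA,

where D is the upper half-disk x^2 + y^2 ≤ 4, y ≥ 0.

The region D is 0 ≤ r ≤ 2, 0 ≤ θ ≤ π in polar coordinates, where x = r cos(θ), y = r sin(θ), and dA = r dr dθ.

Under the substitution, the integrand becomes 24r^4, so

    ∬_D (24(x^2 + y^2)^2) dA = ∫_{0}^{π} ∫_{0}^{2} (24r^4) · r dr dθ.

Inner integral (in r): ∫_{0}^{2} (24r^4) · r dr = 256.

Outer integral (in θ): ∫_{0}^{π} (256) dθ = 256π.

Therefore ∬_D (24(x^2 + y^2)^2) dA = 256π.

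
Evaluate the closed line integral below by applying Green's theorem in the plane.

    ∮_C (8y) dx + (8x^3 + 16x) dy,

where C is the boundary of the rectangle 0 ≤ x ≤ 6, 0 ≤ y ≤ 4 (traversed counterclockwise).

Green's theorem converts the closed line integral into a double integral over the enclosed region D:

    ∮_C P dx + Q dy = ∬_D (∂Q/∂x - ∂P/∂y) dA.

Here P = 8y, Q = 8x^3 + 16x, so

    ∂Q/∂x = 24x^2 + 16,    ∂P/∂y = 8,
    ∂Q/∂x - ∂P/∂y = 24x^2 + 8.

D is the region 0 ≤ x ≤ 6, 0 ≤ y ≤ 4. Evaluating the double integral:

    ∬_D (24x^2 + 8) dA = ∫_0^{6} ∫_0^{4} (24x^2 + 8) dy dx.

Inner (y from 0 to 4): 96x^2 + 32.
Outer (x from 0 to 6): 7104.

Therefore ∮_C P dx + Q dy = 7104.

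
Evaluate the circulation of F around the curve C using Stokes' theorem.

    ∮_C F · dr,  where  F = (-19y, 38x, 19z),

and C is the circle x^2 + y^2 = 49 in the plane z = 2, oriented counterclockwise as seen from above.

Let S be the flat disk x^2 + y^2 ≤ 49 in the plane z = 2, with upward unit normal n̂ = ẑ. By Stokes' theorem,

    ∮_C F · dr = ∬_S (∇ × F) · n̂ dS = ∬_D (curl F)_z dA,

where D is the disk x^2 + y^2 ≤ 49.

Compute the curl of F = (-19y, 38x, 19z):
    (∇ × F)_x = ∂F_z/∂y - ∂F_y/∂z = 0,
    (∇ × F)_y = ∂F_x/∂z - ∂F_z/∂x = 0,
    (∇ × F)_z = ∂F_y/∂x - ∂F_x/∂y = 57.

On z = 2, (curl F)_z = 57.

Convert to polar (x = r cos θ, y = r sin θ, dA = r dr dθ); the integrand becomes 57, so

    ∬_D (curl F)_z dA = ∫_0^{2π} ∫_0^{7} (57) · r dr dθ.

Inner (r from 0 to 7): 2793/2.
Outer (θ from 0 to 2π): 2793π.

Therefore ∮_C F · dr = 2793π.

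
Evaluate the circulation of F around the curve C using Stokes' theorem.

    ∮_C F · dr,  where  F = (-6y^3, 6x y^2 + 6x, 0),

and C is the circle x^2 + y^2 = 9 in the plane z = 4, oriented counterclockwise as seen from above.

Let S be the flat disk x^2 + y^2 ≤ 9 in the plane z = 4, with upward unit normal n̂ = ẑ. By Stokes' theorem,

    ∮_C F · dr = ∬_S (∇ × F) · n̂ dS = ∬_D (curl F)_z dA,

where D is the disk x^2 + y^2 ≤ 9.

Compute the curl of F = (-6y^3, 6x y^2 + 6x, 0):
    (∇ × F)_x = ∂F_z/∂y - ∂F_y/∂z = 0,
    (∇ × F)_y = ∂F_x/∂z - ∂F_z/∂x = 0,
    (∇ × F)_z = ∂F_y/∂x - ∂F_x/∂y = 24y^2 + 6.

On z = 4, (curl F)_z = 24y^2 + 6.

Convert to polar (x = r cos θ, y = r sin θ, dA = r dr dθ); the integrand becomes 24r^2sin(θ)^2 + 6, so

    ∬_D (curl F)_z dA = ∫_0^{2π} ∫_0^{3} (24r^2sin(θ)^2 + 6) · r dr dθ.

Inner (r from 0 to 3): 486sin(θ)^2 + 27.
Outer (θ from 0 to 2π): 540π.

Therefore ∮_C F · dr = 540π.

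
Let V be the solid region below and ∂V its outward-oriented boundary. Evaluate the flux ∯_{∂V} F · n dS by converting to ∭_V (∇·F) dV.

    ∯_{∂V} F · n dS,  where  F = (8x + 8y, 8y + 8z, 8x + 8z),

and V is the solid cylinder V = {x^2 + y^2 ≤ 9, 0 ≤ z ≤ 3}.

By the divergence theorem,

    ∯_{∂V} F · n dS = ∭_V (∇ · F) dV.

Compute the divergence:
    ∇ · F = ∂F_x/∂x + ∂F_y/∂y + ∂F_z/∂z = 8 + 8 + 8 = 24.

In cylindrical coordinates, x = r cos(θ), y = r sin(θ), z = z, dV = r dr dθ dz, with 0 ≤ r ≤ 3, 0 ≤ θ ≤ 2π, 0 ≤ z ≤ 3.

The integrand, after substitution and multiplying by the volume element, becomes (24) · r, so

    ∭_V (∇·F) dV = ∫_0^{2π} ∫_0^{3} ∫_0^{3} (24) · r dz dr dθ.

Inner (z from 0 to 3): 72r.
Middle (r from 0 to 3): 324.
Outer (θ from 0 to 2π): 648π.

Therefore ∯_{∂V} F · n dS = 648π.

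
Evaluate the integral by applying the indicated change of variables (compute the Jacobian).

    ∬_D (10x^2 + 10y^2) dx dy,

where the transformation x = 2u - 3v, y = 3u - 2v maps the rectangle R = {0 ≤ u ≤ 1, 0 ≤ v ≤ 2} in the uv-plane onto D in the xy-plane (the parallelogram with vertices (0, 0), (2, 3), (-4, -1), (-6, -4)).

Compute the Jacobian determinant of (x, y) with respect to (u, v):

    ∂(x,y)/∂(u,v) = | 2  -3 | = (2)(-2) - (-3)(3) = 5.
                   | 3  -2 |

Its absolute value is |J| = 5 (the area scaling factor).

Substituting x = 2u - 3v, y = 3u - 2v into the integrand,

    10x^2 + 10y^2 → 130u^2 - 240u v + 130v^2,

so the integral becomes

    ∬_R (130u^2 - 240u v + 130v^2) · |J| du dv = ∫_0^1 ∫_0^2 (650u^2 - 1200u v + 650v^2) dv du.

Inner (v): 1300u^2 - 2400u + 5200/3.
Outer (u): 2900/3.

Therefore ∬_D (10x^2 + 10y^2) dx dy = 2900/3.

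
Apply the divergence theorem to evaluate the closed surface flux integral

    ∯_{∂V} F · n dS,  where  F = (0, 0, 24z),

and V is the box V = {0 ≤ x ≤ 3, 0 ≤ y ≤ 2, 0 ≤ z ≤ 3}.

By the divergence theorem,

    ∯_{∂V} F · n dS = ∭_V (∇ · F) dV.

Compute the divergence:
    ∇ · F = ∂F_x/∂x + ∂F_y/∂y + ∂F_z/∂z = 0 + 0 + 24 = 24.

V is a rectangular box, so dV = dx dy dz with 0 ≤ x ≤ 3, 0 ≤ y ≤ 2, 0 ≤ z ≤ 3.

Integrate (24) over V as an iterated integral:

    ∭_V (∇·F) dV = ∫_0^{3} ∫_0^{2} ∫_0^{3} (24) dz dy dx.

Inner (z from 0 to 3): 72.
Middle (y from 0 to 2): 144.
Outer (x from 0 to 3): 432.

Therefore ∯_{∂V} F · n dS = 432.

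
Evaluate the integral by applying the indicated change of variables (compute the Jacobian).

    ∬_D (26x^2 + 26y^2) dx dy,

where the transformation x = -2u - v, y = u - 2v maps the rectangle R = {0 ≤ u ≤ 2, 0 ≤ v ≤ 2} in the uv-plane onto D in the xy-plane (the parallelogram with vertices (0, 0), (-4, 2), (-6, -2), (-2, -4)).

Compute the Jacobian determinant of (x, y) with respect to (u, v):

    ∂(x,y)/∂(u,v) = | -2  -1 | = (-2)(-2) - (-1)(1) = 5.
                   | 1  -2 |

Its absolute value is |J| = 5 (the area scaling factor).

Substituting x = -2u - v, y = u - 2v into the integrand,

    26x^2 + 26y^2 → 130u^2 + 130v^2,

so the integral becomes

    ∬_R (130u^2 + 130v^2) · |J| du dv = ∫_0^2 ∫_0^2 (650u^2 + 650v^2) dv du.

Inner (v): 1300u^2 + 5200/3.
Outer (u): 20800/3.

Therefore ∬_D (26x^2 + 26y^2) dx dy = 20800/3.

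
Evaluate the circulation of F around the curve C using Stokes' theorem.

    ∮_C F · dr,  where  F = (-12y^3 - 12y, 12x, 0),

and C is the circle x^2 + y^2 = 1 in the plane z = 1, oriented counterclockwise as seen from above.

Let S be the flat disk x^2 + y^2 ≤ 1 in the plane z = 1, with upward unit normal n̂ = ẑ. By Stokes' theorem,

    ∮_C F · dr = ∬_S (∇ × F) · n̂ dS = ∬_D (curl F)_z dA,

where D is the disk x^2 + y^2 ≤ 1.

Compute the curl of F = (-12y^3 - 12y, 12x, 0):
    (∇ × F)_x = ∂F_z/∂y - ∂F_y/∂z = 0,
    (∇ × F)_y = ∂F_x/∂z - ∂F_z/∂x = 0,
    (∇ × F)_z = ∂F_y/∂x - ∂F_x/∂y = 36y^2 + 24.

On z = 1, (curl F)_z = 36y^2 + 24.

Convert to polar (x = r cos θ, y = r sin θ, dA = r dr dθ); the integrand becomes 36r^2sin(θ)^2 + 24, so

    ∬_D (curl F)_z dA = ∫_0^{2π} ∫_0^{1} (36r^2sin(θ)^2 + 24) · r dr dθ.

Inner (r from 0 to 1): 9sin(θ)^2 + 12.
Outer (θ from 0 to 2π): 33π.

Therefore ∮_C F · dr = 33π.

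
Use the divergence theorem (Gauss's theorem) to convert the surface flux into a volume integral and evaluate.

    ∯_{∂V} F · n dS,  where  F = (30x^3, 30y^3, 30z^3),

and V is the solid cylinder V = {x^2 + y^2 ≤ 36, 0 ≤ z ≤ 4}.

By the divergence theorem,

    ∯_{∂V} F · n dS = ∭_V (∇ · F) dV.

Compute the divergence:
    ∇ · F = ∂F_x/∂x + ∂F_y/∂y + ∂F_z/∂z = 90x^2 + 90y^2 + 90z^2.

In cylindrical coordinates, x = r cos(θ), y = r sin(θ), z = z, dV = r dr dθ dz, with 0 ≤ r ≤ 6, 0 ≤ θ ≤ 2π, 0 ≤ z ≤ 4.

The integrand, after substitution and multiplying by the volume element, becomes (90r^2 + 90z^2) · r, so

    ∭_V (∇·F) dV = ∫_0^{2π} ∫_0^{6} ∫_0^{4} (90r^2 + 90z^2) · r dz dr dθ.

Inner (z from 0 to 4): 360r^3 + 1920r.
Middle (r from 0 to 6): 151200.
Outer (θ from 0 to 2π): 302400π.

Therefore ∯_{∂V} F · n dS = 302400π.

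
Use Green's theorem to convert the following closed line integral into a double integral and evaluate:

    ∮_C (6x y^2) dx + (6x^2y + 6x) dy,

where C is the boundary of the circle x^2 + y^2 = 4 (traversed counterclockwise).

Green's theorem converts the closed line integral into a double integral over the enclosed region D:

    ∮_C P dx + Q dy = ∬_D (∂Q/∂x - ∂P/∂y) dA.

Here P = 6x y^2, Q = 6x^2y + 6x, so

    ∂Q/∂x = 12x y + 6,    ∂P/∂y = 12x y,
    ∂Q/∂x - ∂P/∂y = 6.

D is the region x^2 + y^2 ≤ 4. Evaluating the double integral:

In polar coordinates (x = r cos θ, y = r sin θ, dA = r dr dθ) the integrand becomes 6, so

    ∬_D (6) dA = ∫_0^{2π} ∫_0^{2} (6) · r dr dθ.

Inner (r from 0 to 2): 12.
Outer (θ from 0 to 2π): 24π.

Therefore ∮_C P dx + Q dy = 24π.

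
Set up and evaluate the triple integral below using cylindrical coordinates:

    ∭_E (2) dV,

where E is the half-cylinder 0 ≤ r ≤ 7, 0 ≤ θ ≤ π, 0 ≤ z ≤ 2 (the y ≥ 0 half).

In cylindrical coordinates, x = r cos(θ), y = r sin(θ), z = z, and dV = r dr dθ dz.

The integrand becomes 2, so

    ∭_E (2) dV = ∫_{0}^{π} ∫_{0}^{7} ∫_{0}^{2} (2) · r dz dr dθ.

Inner (z): 4r.
Middle (r from 0 to 7): 98.
Outer (θ): 98π.

Therefore the triple integral equals 98π.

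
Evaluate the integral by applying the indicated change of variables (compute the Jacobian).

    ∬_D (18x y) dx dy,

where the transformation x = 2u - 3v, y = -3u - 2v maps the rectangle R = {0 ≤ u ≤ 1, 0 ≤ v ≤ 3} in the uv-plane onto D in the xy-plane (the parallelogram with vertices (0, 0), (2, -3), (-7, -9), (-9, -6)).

Compute the Jacobian determinant of (x, y) with respect to (u, v):

    ∂(x,y)/∂(u,v) = | 2  -3 | = (2)(-2) - (-3)(-3) = -13.
                   | -3  -2 |

Its absolute value is |J| = 13 (the area scaling factor).

Substituting x = 2u - 3v, y = -3u - 2v into the integrand,

    18x y → -108u^2 + 90u v + 108v^2,

so the integral becomes

    ∬_R (-108u^2 + 90u v + 108v^2) · |J| du dv = ∫_0^1 ∫_0^3 (-1404u^2 + 1170u v + 1404v^2) dv du.

Inner (v): -4212u^2 + 5265u + 12636.
Outer (u): 27729/2.

Therefore ∬_D (18x y) dx dy = 27729/2.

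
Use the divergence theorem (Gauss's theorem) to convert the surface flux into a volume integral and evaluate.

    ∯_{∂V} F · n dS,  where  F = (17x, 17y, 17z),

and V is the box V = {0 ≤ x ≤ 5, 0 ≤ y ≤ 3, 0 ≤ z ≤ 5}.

By the divergence theorem,

    ∯_{∂V} F · n dS = ∭_V (∇ · F) dV.

Compute the divergence:
    ∇ · F = ∂F_x/∂x + ∂F_y/∂y + ∂F_z/∂z = 17 + 17 + 17 = 51.

V is a rectangular box, so dV = dx dy dz with 0 ≤ x ≤ 5, 0 ≤ y ≤ 3, 0 ≤ z ≤ 5.

Integrate (51) over V as an iterated integral:

    ∭_V (∇·F) dV = ∫_0^{5} ∫_0^{3} ∫_0^{5} (51) dz dy dx.

Inner (z from 0 to 5): 255.
Middle (y from 0 to 3): 765.
Outer (x from 0 to 5): 3825.

Therefore ∯_{∂V} F · n dS = 3825.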